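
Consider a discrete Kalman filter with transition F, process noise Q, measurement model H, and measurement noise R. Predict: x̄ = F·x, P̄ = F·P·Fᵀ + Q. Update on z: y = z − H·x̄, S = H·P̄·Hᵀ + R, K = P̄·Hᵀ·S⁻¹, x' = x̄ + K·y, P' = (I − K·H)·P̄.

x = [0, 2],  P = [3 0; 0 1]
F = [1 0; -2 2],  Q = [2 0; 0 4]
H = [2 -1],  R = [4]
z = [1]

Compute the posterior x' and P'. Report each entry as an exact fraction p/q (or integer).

x̄ = F·x = [0, 4]
P̄ = F·P·Fᵀ + Q = [5 -6; -6 20]
y = z − H·x̄ = [5]
S = H·P̄·Hᵀ + R = [68]
K = P̄·Hᵀ·S⁻¹ = [4/17; -8/17]
x' = x̄ + K·y = [20/17, 28/17]
P' = (I − K·H)·P̄ = [21/17 26/17; 26/17 84/17]

x' = [20/17, 28/17]
P' = [21/17 26/17; 26/17 84/17]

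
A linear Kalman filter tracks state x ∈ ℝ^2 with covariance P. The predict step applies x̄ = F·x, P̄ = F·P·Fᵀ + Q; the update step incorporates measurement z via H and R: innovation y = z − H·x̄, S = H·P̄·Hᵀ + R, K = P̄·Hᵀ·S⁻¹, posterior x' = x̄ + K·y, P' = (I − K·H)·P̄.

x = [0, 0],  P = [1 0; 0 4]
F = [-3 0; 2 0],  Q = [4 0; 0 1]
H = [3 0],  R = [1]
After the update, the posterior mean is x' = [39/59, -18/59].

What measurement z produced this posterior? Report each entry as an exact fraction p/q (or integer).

z = [2]

x̄ = F·x = [0, 0]
P̄ = F·P·Fᵀ + Q = [13 -6; -6 5]
S = H·P̄·Hᵀ + R = [118]
K = P̄·Hᵀ·S⁻¹ = [39/118; -9/59]
x' − x̄ = [39/59, -18/59] = K·y
y = (KᵀK)⁻¹·Kᵀ·(x' − x̄) = [2]
z = y + H·x̄ = [2] + [0] = [2]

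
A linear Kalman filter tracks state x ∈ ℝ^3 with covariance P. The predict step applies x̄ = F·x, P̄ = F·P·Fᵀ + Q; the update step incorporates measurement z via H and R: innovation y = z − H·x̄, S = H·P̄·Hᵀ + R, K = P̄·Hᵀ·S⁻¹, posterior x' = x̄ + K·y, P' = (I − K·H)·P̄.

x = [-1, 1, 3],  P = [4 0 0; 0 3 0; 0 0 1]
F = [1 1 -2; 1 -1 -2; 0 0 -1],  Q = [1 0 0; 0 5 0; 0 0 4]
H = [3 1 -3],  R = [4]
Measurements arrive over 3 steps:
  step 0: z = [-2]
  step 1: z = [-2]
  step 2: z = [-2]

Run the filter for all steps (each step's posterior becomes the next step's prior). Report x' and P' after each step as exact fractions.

step 0: x̄ = F·x = [-6, -8, -3]
step 0: P̄ = F·P·Fᵀ + Q = [12 5 2; 5 16 2; 2 2 5]
step 0: y = z − H·x̄ = [15]
step 0: S = H·P̄·Hᵀ + R = [155]
step 0: K = P̄·Hᵀ·S⁻¹ = [7/31; 5/31; -7/155]
step 0: x' = x̄ + K·y = [-81/31, -173/31, -114/31]
step 0: P' = (I − K·H)·P̄ = [127/31 -20/31 111/31; -20/31 371/31 97/31; 111/31 97/31 726/155]
step 1: x̄ = F·x = [-26/31, 320/31, 114/31]
step 1: P̄ = F·P·Fᵀ + Q = [1189/155 -536/155 412/155; -536/155 6089/155 1382/155; 412/155 1382/155 1346/155]
step 1: y = z − H·x̄ = [38/31]
step 1: S = H·P̄·Hᵀ + R = [2120/31]
step 1: K = P̄·Hᵀ·S⁻¹ = [359/2120; 67/2120; -71/530]
step 1: x' = x̄ + K·y = [-669/1060, 10983/1060, 931/265]
step 1: P' = (I − K·H)·P̄ = [2421/424 -8107/2120 2231/530; -8107/2120 83137/2120 4879/530; 2231/530 4879/530 1976/265]
step 2: x̄ = F·x = [1433/530, -955/53, -931/265]
step 2: P̄ = F·P·Fᵀ + Q = [1531/106 -5437/265 397/265; -5437/265 28457/265 5276/265; 397/265 5276/265 3036/265]
step 2: y = z − H·x̄ = [-279/106]
step 2: S = H·P̄·Hᵀ + R = [39729/530]
step 2: K = P̄·Hᵀ·S⁻¹ = [511/2091; -7364/39729; -278/2091]
step 2: x' = x̄ + K·y = [7181/3485, -232163/13243, -11024/3485]
step 2: P' = (I − K·H)·P̄ = [104201/10455 -35801/2091 41126/10455; -35801/2091 4163977/39729 37768/2091; 41126/10455 37768/2091 105926/10455]

step 0: x' = [-81/31, -173/31, -114/31], P' = [127/31 -20/31 111/31; -20/31 371/31 97/31; 111/31 97/31 726/155]
step 1: x' = [-669/1060, 10983/1060, 931/265], P' = [2421/424 -8107/2120 2231/530; -8107/2120 83137/2120 4879/530; 2231/530 4879/530 1976/265]
step 2: x' = [7181/3485, -232163/13243, -11024/3485], P' = [104201/10455 -35801/2091 41126/10455; -35801/2091 4163977/39729 37768/2091; 41126/10455 37768/2091 105926/10455]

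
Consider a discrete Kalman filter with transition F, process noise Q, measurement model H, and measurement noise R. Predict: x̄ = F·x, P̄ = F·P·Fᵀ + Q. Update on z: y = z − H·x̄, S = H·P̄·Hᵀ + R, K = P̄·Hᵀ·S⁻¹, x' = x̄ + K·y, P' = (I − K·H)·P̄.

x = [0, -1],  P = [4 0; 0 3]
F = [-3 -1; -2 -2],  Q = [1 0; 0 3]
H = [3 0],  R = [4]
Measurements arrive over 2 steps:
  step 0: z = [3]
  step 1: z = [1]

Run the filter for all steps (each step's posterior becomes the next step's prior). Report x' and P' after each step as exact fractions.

step 0: x' = [1, 2], P' = [40/91 30/91; 30/91 796/91]
step 1: x' = [2461/13207, 20214/13207], P' = [5708/13207 8288/13207; 8288/13207 135173/13207]

step 0: x̄ = F·x = [1, 2]
step 0: P̄ = F·P·Fᵀ + Q = [40 30; 30 31]
step 0: y = z − H·x̄ = [0]
step 0: S = H·P̄·Hᵀ + R = [364]
step 0: K = P̄·Hᵀ·S⁻¹ = [30/91; 45/182]
step 0: x' = x̄ + K·y = [1, 2]
step 0: P' = (I − K·H)·P̄ = [40/91 30/91; 30/91 796/91]
step 1: x̄ = F·x = [-5, -6]
step 1: P̄ = F·P·Fᵀ + Q = [1427/91 296/13; 296/13 551/13]
step 1: y = z − H·x̄ = [16]
step 1: S = H·P̄·Hᵀ + R = [13207/91]
step 1: K = P̄·Hᵀ·S⁻¹ = [4281/13207; 6216/13207]
step 1: x' = x̄ + K·y = [2461/13207, 20214/13207]
step 1: P' = (I − K·H)·P̄ = [5708/13207 8288/13207; 8288/13207 135173/13207]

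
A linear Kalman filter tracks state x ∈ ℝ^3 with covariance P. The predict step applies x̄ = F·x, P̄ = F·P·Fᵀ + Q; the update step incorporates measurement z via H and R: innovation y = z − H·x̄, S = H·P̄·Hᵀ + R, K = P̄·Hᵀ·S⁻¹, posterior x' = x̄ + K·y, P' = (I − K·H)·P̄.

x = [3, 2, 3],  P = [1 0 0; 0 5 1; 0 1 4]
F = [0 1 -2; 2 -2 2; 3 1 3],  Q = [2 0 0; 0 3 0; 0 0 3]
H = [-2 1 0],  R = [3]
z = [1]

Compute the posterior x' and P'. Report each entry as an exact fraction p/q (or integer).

x' = [47/97, 427/194, 1550/97]
P' = [161/97 235/97 -238/97; 235/97 1165/194 -398/97; -238/97 -398/97 4371/97]

x̄ = F·x = [-4, 8, 20]
P̄ = F·P·Fᵀ + Q = [19 -20 -18; -20 35 16; -18 16 59]
y = z − H·x̄ = [-15]
S = H·P̄·Hᵀ + R = [194]
K = P̄·Hᵀ·S⁻¹ = [-29/97; 75/194; 26/97]
x' = x̄ + K·y = [47/97, 427/194, 1550/97]
P' = (I − K·H)·P̄ = [161/97 235/97 -238/97; 235/97 1165/194 -398/97; -238/97 -398/97 4371/97]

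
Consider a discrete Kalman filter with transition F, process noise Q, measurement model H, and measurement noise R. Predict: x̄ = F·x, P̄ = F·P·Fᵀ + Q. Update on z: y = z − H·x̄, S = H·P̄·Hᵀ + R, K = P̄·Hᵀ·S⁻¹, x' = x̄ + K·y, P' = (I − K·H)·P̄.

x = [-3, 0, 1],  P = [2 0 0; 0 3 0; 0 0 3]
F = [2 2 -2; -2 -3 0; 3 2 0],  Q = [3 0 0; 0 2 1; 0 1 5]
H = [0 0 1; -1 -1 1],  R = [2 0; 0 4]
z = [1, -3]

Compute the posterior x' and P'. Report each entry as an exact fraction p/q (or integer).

x' = [1316/953, 428/953, -107/953]
P' = [14086/953 -10354/953 2112/953; -10354/953 10832/953 -802/953; 2112/953 -802/953 1630/953]

x̄ = F·x = [-8, 6, -9]
P̄ = F·P·Fᵀ + Q = [35 -26 24; -26 37 -29; 24 -29 35]
y = z − H·x̄ = [10, 4]
S = H·P̄·Hᵀ + R = [37 40; 40 69]
K = P̄·Hᵀ·S⁻¹ = [1056/953 -405/953; -401/953 -320/953; 815/953 80/953]
x' = x̄ + K·y = [1316/953, 428/953, -107/953]
P' = (I − K·H)·P̄ = [14086/953 -10354/953 2112/953; -10354/953 10832/953 -802/953; 2112/953 -802/953 1630/953]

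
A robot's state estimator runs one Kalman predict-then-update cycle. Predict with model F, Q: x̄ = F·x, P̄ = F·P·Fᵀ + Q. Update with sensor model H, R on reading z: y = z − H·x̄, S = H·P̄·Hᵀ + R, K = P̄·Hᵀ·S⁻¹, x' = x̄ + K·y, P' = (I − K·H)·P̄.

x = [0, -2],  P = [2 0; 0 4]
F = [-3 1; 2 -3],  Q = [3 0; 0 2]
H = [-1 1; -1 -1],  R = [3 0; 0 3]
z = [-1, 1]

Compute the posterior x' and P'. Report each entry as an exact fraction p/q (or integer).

x' = [438/2731, -1906/2731]
P' = [3669/2731 -216/2731; -216/2731 3858/2731]

x̄ = F·x = [-2, 6]
P̄ = F·P·Fᵀ + Q = [25 -24; -24 46]
y = z − H·x̄ = [-9, 5]
S = H·P̄·Hᵀ + R = [122 -21; -21 26]
K = P̄·Hᵀ·S⁻¹ = [-1295/2731 -1151/2731; 1358/2731 -1214/2731]
x' = x̄ + K·y = [438/2731, -1906/2731]
P' = (I − K·H)·P̄ = [3669/2731 -216/2731; -216/2731 3858/2731]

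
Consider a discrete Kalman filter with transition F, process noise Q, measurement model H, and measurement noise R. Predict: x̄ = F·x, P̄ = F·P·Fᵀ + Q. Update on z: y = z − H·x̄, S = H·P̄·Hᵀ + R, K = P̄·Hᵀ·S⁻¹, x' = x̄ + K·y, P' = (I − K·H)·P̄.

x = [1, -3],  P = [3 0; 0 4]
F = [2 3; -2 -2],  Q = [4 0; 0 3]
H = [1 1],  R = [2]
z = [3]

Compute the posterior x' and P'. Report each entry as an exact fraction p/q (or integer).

x̄ = F·x = [-7, 4]
P̄ = F·P·Fᵀ + Q = [52 -36; -36 31]
y = z − H·x̄ = [6]
S = H·P̄·Hᵀ + R = [13]
K = P̄·Hᵀ·S⁻¹ = [16/13; -5/13]
x' = x̄ + K·y = [5/13, 22/13]
P' = (I − K·H)·P̄ = [420/13 -388/13; -388/13 378/13]

x' = [5/13, 22/13]
P' = [420/13 -388/13; -388/13 378/13]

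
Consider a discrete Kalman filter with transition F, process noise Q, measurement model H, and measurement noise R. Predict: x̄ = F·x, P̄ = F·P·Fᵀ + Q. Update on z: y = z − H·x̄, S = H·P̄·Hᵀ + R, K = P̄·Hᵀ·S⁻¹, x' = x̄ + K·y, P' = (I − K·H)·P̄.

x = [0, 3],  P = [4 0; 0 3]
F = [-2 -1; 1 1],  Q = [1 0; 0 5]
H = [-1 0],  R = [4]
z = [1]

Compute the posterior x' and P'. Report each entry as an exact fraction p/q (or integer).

x̄ = F·x = [-3, 3]
P̄ = F·P·Fᵀ + Q = [20 -11; -11 12]
y = z − H·x̄ = [-2]
S = H·P̄·Hᵀ + R = [24]
K = P̄·Hᵀ·S⁻¹ = [-5/6; 11/24]
x' = x̄ + K·y = [-4/3, 25/12]
P' = (I − K·H)·P̄ = [10/3 -11/6; -11/6 167/24]

x' = [-4/3, 25/12]
P' = [10/3 -11/6; -11/6 167/24]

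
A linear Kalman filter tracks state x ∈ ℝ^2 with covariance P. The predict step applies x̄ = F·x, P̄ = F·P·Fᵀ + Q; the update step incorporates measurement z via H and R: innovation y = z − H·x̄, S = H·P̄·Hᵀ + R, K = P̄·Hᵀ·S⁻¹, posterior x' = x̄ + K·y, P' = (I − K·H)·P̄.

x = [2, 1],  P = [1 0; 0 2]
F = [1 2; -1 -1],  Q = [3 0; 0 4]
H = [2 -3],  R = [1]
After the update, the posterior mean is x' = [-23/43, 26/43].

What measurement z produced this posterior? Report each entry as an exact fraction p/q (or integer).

x̄ = F·x = [4, -3]
P̄ = F·P·Fᵀ + Q = [12 -5; -5 7]
S = H·P̄·Hᵀ + R = [172]
K = P̄·Hᵀ·S⁻¹ = [39/172; -31/172]
x' − x̄ = [-195/43, 155/43] = K·y
y = (KᵀK)⁻¹·Kᵀ·(x' − x̄) = [-20]
z = y + H·x̄ = [-20] + [17] = [-3]

z = [-3]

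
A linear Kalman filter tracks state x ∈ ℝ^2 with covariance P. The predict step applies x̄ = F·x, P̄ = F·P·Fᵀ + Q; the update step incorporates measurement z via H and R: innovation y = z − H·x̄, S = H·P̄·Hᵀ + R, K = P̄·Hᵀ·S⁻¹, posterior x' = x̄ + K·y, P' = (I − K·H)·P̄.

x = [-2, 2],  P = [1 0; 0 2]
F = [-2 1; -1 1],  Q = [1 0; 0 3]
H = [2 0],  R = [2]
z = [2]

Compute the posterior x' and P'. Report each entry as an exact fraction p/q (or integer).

x' = [4/3, 4/3]
P' = [7/15 4/15; 4/15 58/15]

x̄ = F·x = [6, 4]
P̄ = F·P·Fᵀ + Q = [7 4; 4 6]
y = z − H·x̄ = [-10]
S = H·P̄·Hᵀ + R = [30]
K = P̄·Hᵀ·S⁻¹ = [7/15; 4/15]
x' = x̄ + K·y = [4/3, 4/3]
P' = (I − K·H)·P̄ = [7/15 4/15; 4/15 58/15]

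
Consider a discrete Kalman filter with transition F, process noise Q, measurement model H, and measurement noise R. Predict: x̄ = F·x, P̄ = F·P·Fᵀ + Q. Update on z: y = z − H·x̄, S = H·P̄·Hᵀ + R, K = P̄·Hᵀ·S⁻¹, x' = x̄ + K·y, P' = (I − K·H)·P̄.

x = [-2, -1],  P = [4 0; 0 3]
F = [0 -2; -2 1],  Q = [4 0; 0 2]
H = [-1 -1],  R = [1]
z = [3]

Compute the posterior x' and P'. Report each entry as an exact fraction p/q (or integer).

x' = [-14/13, -21/13]
P' = [158/13 -153/13; -153/13 321/26]

x̄ = F·x = [2, 3]
P̄ = F·P·Fᵀ + Q = [16 -6; -6 21]
y = z − H·x̄ = [8]
S = H·P̄·Hᵀ + R = [26]
K = P̄·Hᵀ·S⁻¹ = [-5/13; -15/26]
x' = x̄ + K·y = [-14/13, -21/13]
P' = (I − K·H)·P̄ = [158/13 -153/13; -153/13 321/26]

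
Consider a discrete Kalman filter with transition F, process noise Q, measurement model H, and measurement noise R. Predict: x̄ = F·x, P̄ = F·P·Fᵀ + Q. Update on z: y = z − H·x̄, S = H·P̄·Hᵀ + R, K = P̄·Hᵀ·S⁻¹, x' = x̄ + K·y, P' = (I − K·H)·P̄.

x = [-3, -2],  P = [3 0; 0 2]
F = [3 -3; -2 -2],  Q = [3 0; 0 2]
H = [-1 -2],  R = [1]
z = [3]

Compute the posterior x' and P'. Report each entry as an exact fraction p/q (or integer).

x' = [-1059/113, 370/113]
P' = [4128/113 -2046/113; -2046/113 1042/113]

x̄ = F·x = [-3, 10]
P̄ = F·P·Fᵀ + Q = [48 -6; -6 22]
y = z − H·x̄ = [20]
S = H·P̄·Hᵀ + R = [113]
K = P̄·Hᵀ·S⁻¹ = [-36/113; -38/113]
x' = x̄ + K·y = [-1059/113, 370/113]
P' = (I − K·H)·P̄ = [4128/113 -2046/113; -2046/113 1042/113]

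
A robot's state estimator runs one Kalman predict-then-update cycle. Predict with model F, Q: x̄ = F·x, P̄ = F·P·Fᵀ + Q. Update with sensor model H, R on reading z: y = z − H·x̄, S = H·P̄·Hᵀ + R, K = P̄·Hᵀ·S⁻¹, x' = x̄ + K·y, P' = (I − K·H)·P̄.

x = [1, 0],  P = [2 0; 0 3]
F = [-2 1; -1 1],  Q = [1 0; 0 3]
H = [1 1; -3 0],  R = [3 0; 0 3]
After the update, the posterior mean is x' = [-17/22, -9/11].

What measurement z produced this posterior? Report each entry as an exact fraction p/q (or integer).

x̄ = F·x = [-2, -1]
P̄ = F·P·Fᵀ + Q = [12 7; 7 8]
S = H·P̄·Hᵀ + R = [37 -57; -57 111]
K = P̄·Hᵀ·S⁻¹ = [19/286 -83/286; 6/11 1/11]
x' − x̄ = [27/22, 2/11] = K·y
y = (KᵀK)⁻¹·Kᵀ·(x' − x̄) = [1, -4]
z = y + H·x̄ = [1, -4] + [-3, 6] = [-2, 2]

z = [-2, 2]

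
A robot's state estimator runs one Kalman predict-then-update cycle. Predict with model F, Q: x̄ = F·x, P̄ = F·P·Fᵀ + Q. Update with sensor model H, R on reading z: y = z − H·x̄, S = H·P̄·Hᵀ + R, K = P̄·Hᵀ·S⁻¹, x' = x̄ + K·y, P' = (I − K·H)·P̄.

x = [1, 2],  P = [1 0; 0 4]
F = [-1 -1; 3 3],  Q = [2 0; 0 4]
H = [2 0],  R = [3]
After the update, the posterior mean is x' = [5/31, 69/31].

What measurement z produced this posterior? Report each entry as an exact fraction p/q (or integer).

x̄ = F·x = [-3, 9]
P̄ = F·P·Fᵀ + Q = [7 -15; -15 49]
S = H·P̄·Hᵀ + R = [31]
K = P̄·Hᵀ·S⁻¹ = [14/31; -30/31]
x' − x̄ = [98/31, -210/31] = K·y
y = (KᵀK)⁻¹·Kᵀ·(x' − x̄) = [7]
z = y + H·x̄ = [7] + [-6] = [1]

z = [1]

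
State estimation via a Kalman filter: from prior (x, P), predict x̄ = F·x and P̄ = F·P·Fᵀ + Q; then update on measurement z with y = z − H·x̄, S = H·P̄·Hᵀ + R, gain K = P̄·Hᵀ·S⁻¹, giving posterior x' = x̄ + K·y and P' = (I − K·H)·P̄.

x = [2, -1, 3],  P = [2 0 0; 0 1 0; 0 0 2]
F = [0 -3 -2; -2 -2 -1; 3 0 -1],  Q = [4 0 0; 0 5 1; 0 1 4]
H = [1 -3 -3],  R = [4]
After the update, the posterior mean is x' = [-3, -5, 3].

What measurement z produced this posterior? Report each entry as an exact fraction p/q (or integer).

x̄ = F·x = [-3, -5, 3]
P̄ = F·P·Fᵀ + Q = [21 10 4; 10 19 -9; 4 -9 24]
S = H·P̄·Hᵀ + R = [166]
K = P̄·Hᵀ·S⁻¹ = [-21/166; -10/83; -41/166]
x' − x̄ = [0, 0, 0] = K·y
y = (KᵀK)⁻¹·Kᵀ·(x' − x̄) = [0]
z = y + H·x̄ = [0] + [3] = [3]

z = [3]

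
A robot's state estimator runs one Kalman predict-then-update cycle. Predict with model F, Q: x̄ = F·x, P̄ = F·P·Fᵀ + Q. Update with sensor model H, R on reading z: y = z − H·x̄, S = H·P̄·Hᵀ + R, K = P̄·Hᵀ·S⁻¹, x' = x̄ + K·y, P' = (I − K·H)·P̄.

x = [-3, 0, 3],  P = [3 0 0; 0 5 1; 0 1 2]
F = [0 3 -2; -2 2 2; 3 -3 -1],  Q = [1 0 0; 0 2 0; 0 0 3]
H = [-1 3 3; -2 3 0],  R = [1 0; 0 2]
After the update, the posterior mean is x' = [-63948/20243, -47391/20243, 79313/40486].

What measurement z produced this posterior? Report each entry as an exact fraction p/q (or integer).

x̄ = F·x = [-6, 12, -12]
P̄ = F·P·Fᵀ + Q = [42 24 -38; 24 50 -60; -38 -60 83]
S = H·P̄·Hᵀ + R = [244 6; 6 332]
K = P̄·Hᵀ·S⁻¹ = [-6954/20243 -606/20243; -4635/20243 6303/20243; 9037/20243 -13009/40486]
x' − x̄ = [57510/20243, -290307/20243, 565145/40486] = K·y
y = (KᵀK)⁻¹·Kᵀ·(x' − x̄) = [-4, -49]
z = y + H·x̄ = [-4, -49] + [6, 48] = [2, -1]

z = [2, -1]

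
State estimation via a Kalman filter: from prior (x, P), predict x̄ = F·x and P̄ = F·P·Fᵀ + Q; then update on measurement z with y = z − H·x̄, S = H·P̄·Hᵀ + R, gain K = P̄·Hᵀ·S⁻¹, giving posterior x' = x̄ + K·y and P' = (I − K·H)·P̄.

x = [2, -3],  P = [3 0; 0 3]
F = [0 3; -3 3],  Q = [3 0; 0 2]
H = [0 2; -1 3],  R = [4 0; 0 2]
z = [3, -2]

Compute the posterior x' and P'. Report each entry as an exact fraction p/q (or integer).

x' = [2955/958, 519/958]
P' = [3507/479 969/479; 969/479 1063/1437]

x̄ = F·x = [-9, -15]
P̄ = F·P·Fᵀ + Q = [30 27; 27 56]
y = z − H·x̄ = [33, 34]
S = H·P̄·Hᵀ + R = [228 282; 282 374]
K = P̄·Hᵀ·S⁻¹ = [969/958 -300/479; 1063/2874 47/479]
x' = x̄ + K·y = [2955/958, 519/958]
P' = (I − K·H)·P̄ = [3507/479 969/479; 969/479 1063/1437]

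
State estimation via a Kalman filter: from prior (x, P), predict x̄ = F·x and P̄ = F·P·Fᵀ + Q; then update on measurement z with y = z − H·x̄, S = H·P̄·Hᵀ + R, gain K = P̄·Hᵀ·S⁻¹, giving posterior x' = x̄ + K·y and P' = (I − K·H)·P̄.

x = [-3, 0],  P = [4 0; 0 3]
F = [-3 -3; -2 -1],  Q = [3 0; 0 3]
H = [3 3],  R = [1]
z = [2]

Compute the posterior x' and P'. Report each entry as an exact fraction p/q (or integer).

x' = [-288/1387, 1227/1387]
P' = [3333/1387 -3234/1387; -3234/1387 3289/1387]

x̄ = F·x = [9, 6]
P̄ = F·P·Fᵀ + Q = [66 33; 33 22]
y = z − H·x̄ = [-43]
S = H·P̄·Hᵀ + R = [1387]
K = P̄·Hᵀ·S⁻¹ = [297/1387; 165/1387]
x' = x̄ + K·y = [-288/1387, 1227/1387]
P' = (I − K·H)·P̄ = [3333/1387 -3234/1387; -3234/1387 3289/1387]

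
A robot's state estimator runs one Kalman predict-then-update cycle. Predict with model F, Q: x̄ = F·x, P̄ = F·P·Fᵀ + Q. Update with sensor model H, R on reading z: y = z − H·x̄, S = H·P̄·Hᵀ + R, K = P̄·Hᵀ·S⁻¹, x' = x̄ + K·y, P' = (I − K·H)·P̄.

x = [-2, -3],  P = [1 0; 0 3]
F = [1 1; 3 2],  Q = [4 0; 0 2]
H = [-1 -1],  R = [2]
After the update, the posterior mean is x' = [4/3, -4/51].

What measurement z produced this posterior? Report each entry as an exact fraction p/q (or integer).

x̄ = F·x = [-5, -12]
P̄ = F·P·Fᵀ + Q = [8 9; 9 23]
S = H·P̄·Hᵀ + R = [51]
K = P̄·Hᵀ·S⁻¹ = [-1/3; -32/51]
x' − x̄ = [19/3, 608/51] = K·y
y = (KᵀK)⁻¹·Kᵀ·(x' − x̄) = [-19]
z = y + H·x̄ = [-19] + [17] = [-2]

z = [-2]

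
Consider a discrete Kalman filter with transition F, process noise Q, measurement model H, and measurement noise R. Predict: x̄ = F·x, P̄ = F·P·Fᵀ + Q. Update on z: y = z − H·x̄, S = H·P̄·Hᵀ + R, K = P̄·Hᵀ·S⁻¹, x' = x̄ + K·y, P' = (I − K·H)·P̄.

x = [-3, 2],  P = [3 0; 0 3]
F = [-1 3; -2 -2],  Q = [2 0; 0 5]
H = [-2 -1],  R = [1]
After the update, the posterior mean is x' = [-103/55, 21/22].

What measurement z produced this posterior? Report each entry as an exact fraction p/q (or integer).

z = [3]

x̄ = F·x = [9, 2]
P̄ = F·P·Fᵀ + Q = [32 -12; -12 29]
S = H·P̄·Hᵀ + R = [110]
K = P̄·Hᵀ·S⁻¹ = [-26/55; -1/22]
x' − x̄ = [-598/55, -23/22] = K·y
y = (KᵀK)⁻¹·Kᵀ·(x' − x̄) = [23]
z = y + H·x̄ = [23] + [-20] = [3]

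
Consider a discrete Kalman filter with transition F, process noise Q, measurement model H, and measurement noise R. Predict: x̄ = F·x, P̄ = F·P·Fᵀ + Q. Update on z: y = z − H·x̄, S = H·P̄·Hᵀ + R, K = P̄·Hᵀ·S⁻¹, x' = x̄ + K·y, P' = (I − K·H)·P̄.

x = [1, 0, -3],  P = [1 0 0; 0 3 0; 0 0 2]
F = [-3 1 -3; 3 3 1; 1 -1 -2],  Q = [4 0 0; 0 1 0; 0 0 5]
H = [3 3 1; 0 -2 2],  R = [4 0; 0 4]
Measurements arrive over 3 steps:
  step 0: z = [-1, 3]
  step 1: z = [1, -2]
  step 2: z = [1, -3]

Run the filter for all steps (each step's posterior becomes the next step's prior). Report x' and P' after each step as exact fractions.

step 0: x' = [-36/17, 293/294, 13219/4998], P' = [1040/119 -45/7 -717/119; -45/7 1481/294 1319/294; -717/119 1319/294 24589/4998]
step 1: x' = [241401135/162627961, -113549248/162627961, -293458668/162627961], P' = [1411683408/162627961 -999628122/162627961 -1044641146/162627961; -999628122/162627961 2265372641/487883883 2244800039/487883883; -1044641146/162627961 2244800039/487883883 2706775913/487883883]
step 2: x' = [789523656201/6656937438691, 3847718940538/6656937438691, -5633931703316/6656937438691], P' = [57331063918080/6656937438691 -40627851417378/6656937438691 -42523897498738/6656937438691; -40627851417378/6656937438691 30723521837460/6656937438691 30490850880614/6656937438691; -42523897498738/6656937438691 30490850880614/6656937438691 36848110322468/6656937438691]

step 0: x̄ = F·x = [6, 0, 7]
step 0: P̄ = F·P·Fᵀ + Q = [34 -6 6; -6 39 -10; 6 -10 17]
step 0: y = z − H·x̄ = [-26, -11]
step 0: S = H·P̄·Hᵀ + R = [546 -168; -168 308]
step 0: K = P̄·Hᵀ·S⁻¹ = [27/119 24/119; 23/294 -27/98; 379/4998 361/1666]
step 0: x' = x̄ + K·y = [-36/17, 293/294, 13219/4998]
step 0: P' = (I − K·H)·P̄ = [1040/119 -45/7 -717/119; -45/7 1481/294 1319/294; -717/119 1319/294 24589/4998]
step 1: x̄ = F·x = [-86/147, -1795/2499, -14001/1666]
step 1: P̄ = F·P·Fᵀ + Q = [5170/147 -488/147 -2011/49; -488/147 12407/2499 -10/833; -2011/49 -10/833 155537/1666]
step 1: y = z − H·x̄ = [22181/1666, 33415/2499]
step 1: S = H·P̄·Hᵀ + R = [254067/1666 -57847/833; -57847/833 993086/2499]
step 1: K = P̄·Hᵀ·S⁻¹ = [47881178/162627961 -22506512/162627961; 11066216/487883883 -3428767/162627961; 9851429/487883883 76995979/162627961]
step 1: x' = x̄ + K·y = [241401135/162627961, -113549248/162627961, -293458668/162627961]
step 1: P' = (I − K·H)·P̄ = [1411683408/162627961 -999628122/162627961 -1044641146/162627961; -999628122/162627961 2265372641/487883883 2244800039/487883883; -1044641146/162627961 2244800039/487883883 2706775913/487883883]
step 2: x̄ = F·x = [42623351/162627961, 90096993/162627961, 941867719/162627961]
step 2: P̄ = F·P·Fᵀ + Q = [14807227484/487883883 -1797674692/487883883 -5960791858/162627961; -1797674692/487883883 2383806599/487883883 150499280/162627961; -5960791858/162627961 150499280/162627961 15759869524/162627961]
step 2: y = z − H·x̄ = [-1177400790/162627961, -2191425335/162627961]
step 2: S = H·P̄·Hᵀ + R = [22335679997/162627961 -4815278794/162627961; -4815278794/162627961 196993213496/487883883]
step 2: K = P̄·Hᵀ·S⁻¹ = [1896435000842/6656937438691 -948023040680/6656937438691; 194465535215/6656937438691 -116335478423/6656937438691; 187242617024/6656937438691 3178629720927/6656937438691]
step 2: x' = x̄ + K·y = [789523656201/6656937438691, 3847718940538/6656937438691, -5633931703316/6656937438691]
step 2: P' = (I − K·H)·P̄ = [57331063918080/6656937438691 -40627851417378/6656937438691 -42523897498738/6656937438691; -40627851417378/6656937438691 30723521837460/6656937438691 30490850880614/6656937438691; -42523897498738/6656937438691 30490850880614/6656937438691 36848110322468/6656937438691]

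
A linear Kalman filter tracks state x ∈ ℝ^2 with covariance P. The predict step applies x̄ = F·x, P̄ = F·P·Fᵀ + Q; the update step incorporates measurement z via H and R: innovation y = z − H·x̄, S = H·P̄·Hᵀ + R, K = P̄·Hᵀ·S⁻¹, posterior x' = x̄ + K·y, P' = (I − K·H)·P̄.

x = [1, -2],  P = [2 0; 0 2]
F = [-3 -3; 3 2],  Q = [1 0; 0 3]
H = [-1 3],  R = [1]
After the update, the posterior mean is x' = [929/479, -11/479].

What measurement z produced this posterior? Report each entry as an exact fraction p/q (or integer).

z = [-2]

x̄ = F·x = [3, -1]
P̄ = F·P·Fᵀ + Q = [37 -30; -30 29]
S = H·P̄·Hᵀ + R = [479]
K = P̄·Hᵀ·S⁻¹ = [-127/479; 117/479]
x' − x̄ = [-508/479, 468/479] = K·y
y = (KᵀK)⁻¹·Kᵀ·(x' − x̄) = [4]
z = y + H·x̄ = [4] + [-6] = [-2]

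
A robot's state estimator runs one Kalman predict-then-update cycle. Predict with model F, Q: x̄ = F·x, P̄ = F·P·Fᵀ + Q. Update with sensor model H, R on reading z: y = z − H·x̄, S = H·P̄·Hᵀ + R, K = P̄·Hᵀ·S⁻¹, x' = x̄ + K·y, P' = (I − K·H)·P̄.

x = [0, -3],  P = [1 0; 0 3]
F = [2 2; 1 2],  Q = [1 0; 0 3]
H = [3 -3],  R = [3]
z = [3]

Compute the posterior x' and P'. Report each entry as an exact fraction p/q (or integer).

x' = [-87/16, -51/8]
P' = [245/16 121/8; 121/8 61/4]

x̄ = F·x = [-6, -6]
P̄ = F·P·Fᵀ + Q = [17 14; 14 16]
y = z − H·x̄ = [3]
S = H·P̄·Hᵀ + R = [48]
K = P̄·Hᵀ·S⁻¹ = [3/16; -1/8]
x' = x̄ + K·y = [-87/16, -51/8]
P' = (I − K·H)·P̄ = [245/16 121/8; 121/8 61/4]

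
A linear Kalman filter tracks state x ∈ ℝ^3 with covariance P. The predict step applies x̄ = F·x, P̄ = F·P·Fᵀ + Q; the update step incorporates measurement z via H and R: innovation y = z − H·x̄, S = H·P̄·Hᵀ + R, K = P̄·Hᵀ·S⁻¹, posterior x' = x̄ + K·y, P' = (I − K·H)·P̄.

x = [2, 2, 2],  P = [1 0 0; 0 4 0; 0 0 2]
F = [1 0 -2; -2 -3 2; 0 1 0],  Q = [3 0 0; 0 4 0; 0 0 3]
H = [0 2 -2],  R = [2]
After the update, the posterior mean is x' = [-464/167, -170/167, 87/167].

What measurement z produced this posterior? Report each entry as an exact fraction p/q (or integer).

x̄ = F·x = [-2, -6, 2]
P̄ = F·P·Fᵀ + Q = [12 -10 0; -10 52 -12; 0 -12 7]
S = H·P̄·Hᵀ + R = [334]
K = P̄·Hᵀ·S⁻¹ = [-10/167; 64/167; -19/167]
x' − x̄ = [-130/167, 832/167, -247/167] = K·y
y = (KᵀK)⁻¹·Kᵀ·(x' − x̄) = [13]
z = y + H·x̄ = [13] + [-16] = [-3]

z = [-3]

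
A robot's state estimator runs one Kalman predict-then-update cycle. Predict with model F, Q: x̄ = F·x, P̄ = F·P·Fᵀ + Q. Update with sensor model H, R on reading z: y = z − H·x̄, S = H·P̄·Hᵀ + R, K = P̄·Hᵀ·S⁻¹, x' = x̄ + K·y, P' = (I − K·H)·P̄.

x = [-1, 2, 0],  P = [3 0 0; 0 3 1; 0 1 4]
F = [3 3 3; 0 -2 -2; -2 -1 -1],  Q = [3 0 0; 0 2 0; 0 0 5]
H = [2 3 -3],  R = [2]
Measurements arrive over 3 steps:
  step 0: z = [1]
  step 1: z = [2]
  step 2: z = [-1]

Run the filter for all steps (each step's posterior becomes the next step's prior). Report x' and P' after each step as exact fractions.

step 0: x' = [627/118, -1348/295, -399/295], P' = [5493/118 -2250/59 -432/59; -2250/59 10058/295 2574/295; -432/59 2574/295 1172/295]
step 1: x' = [-603339/181858, 314332/90929, 675143/1182077], P' = [17963697/181858 -7844808/90929 -1858965/90929; -7844808/90929 7133934/90929 1892506/90929; -1858965/90929 1892506/90929 8586054/1182077]
step 2: x' = [33166309593/18354199922, -16962480630/9177099961, -2826948120/9177099961], P' = [2130012034665/18354199922 -935079055548/9177099961 -225000831675/9177099961; -935079055548/9177099961 849614641278/9177099961 224807620562/9177099961; -225000831675/9177099961 224807620562/9177099961 75474387486/9177099961]

step 0: x̄ = F·x = [3, -4, 0]
step 0: P̄ = F·P·Fᵀ + Q = [111 -54 -45; -54 38 18; -45 18 26]
step 0: y = z − H·x̄ = [7]
step 0: S = H·P̄·Hᵀ + R = [590]
step 0: K = P̄·Hᵀ·S⁻¹ = [39/118; -24/295; -57/295]
step 0: x' = x̄ + K·y = [627/118, -1348/295, -399/295]
step 0: P' = (I − K·H)·P̄ = [5493/118 -2250/59 -432/59; -2250/59 10058/295 2574/295; -432/59 2574/295 1172/295]
step 1: x̄ = F·x = [-1077/590, 3494/295, -1388/295]
step 1: P̄ = F·P·Fᵀ + Q = [60999/590 -17808/295 -10839/295; -17808/295 66102/295 -20884/295; -10839/295 -20884/295 19143/295]
step 1: y = z − H·x̄ = [-12979/295]
step 1: S = H·P̄·Hᵀ + R = [1182077/295]
step 1: K = P̄·Hᵀ·S⁻¹ = [3084/90929; 17334/90929; -141759/1182077]
step 1: x' = x̄ + K·y = [-603339/181858, 314332/90929, 675143/1182077]
step 1: P' = (I − K·H)·P̄ = [17963697/181858 -7844808/90929 -1858965/90929; -7844808/90929 7133934/90929 1892506/90929; -1858965/90929 1892506/90929 8586054/1182077]
step 2: x̄ = F·x = [5038533/2364154, -9522918/1182077, 39012/14963]
step 2: P̄ = F·P·Fᵀ + Q = [277061583/2364154 -146299818/1182077 -213162/14963; -146299818/1182077 604493562/1182077 -2576348/14963; -213162/14963 -2576348/14963 1505097/14963]
step 2: y = z − H·x̄ = [31593988/1182077]
step 2: S = H·P̄·Hᵀ + R = [9177099961/1182077]
step 2: K = P̄·Hᵀ·S⁻¹ = [-111318477/9177099961; 2131475526/9177099961; -1000982061/9177099961]
step 2: x' = x̄ + K·y = [33166309593/18354199922, -16962480630/9177099961, -2826948120/9177099961]
step 2: P' = (I − K·H)·P̄ = [2130012034665/18354199922 -935079055548/9177099961 -225000831675/9177099961; -935079055548/9177099961 849614641278/9177099961 224807620562/9177099961; -225000831675/9177099961 224807620562/9177099961 75474387486/9177099961]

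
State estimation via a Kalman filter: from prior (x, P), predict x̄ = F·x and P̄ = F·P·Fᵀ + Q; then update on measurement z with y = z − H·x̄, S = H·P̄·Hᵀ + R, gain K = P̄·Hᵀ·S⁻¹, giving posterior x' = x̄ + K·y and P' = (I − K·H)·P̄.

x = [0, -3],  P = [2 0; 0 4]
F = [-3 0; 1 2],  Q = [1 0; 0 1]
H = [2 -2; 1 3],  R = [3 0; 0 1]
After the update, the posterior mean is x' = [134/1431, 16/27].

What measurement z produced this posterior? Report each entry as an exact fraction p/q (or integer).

z = [-1, 2]

x̄ = F·x = [0, -6]
P̄ = F·P·Fᵀ + Q = [19 -6; -6 19]
S = H·P̄·Hᵀ + R = [203 -100; -100 155]
K = P̄·Hᵀ·S⁻¹ = [1570/4293 5203/21465; -10/81 101/405]
x' − x̄ = [134/1431, 178/27] = K·y
y = (KᵀK)⁻¹·Kᵀ·(x' − x̄) = [-13, 20]
z = y + H·x̄ = [-13, 20] + [12, -18] = [-1, 2]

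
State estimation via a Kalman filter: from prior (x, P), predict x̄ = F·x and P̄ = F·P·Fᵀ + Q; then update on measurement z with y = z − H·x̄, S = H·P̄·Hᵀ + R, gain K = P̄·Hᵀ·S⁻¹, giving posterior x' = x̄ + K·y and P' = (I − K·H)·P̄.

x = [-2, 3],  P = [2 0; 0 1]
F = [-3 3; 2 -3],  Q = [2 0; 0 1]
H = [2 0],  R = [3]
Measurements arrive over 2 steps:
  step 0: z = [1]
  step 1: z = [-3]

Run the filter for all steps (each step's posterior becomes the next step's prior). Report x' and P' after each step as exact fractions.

step 0: x' = [103/119, -47/17], P' = [87/119 -9/17; -9/17 54/17]
step 1: x' = [-7446/4517, 8705/4517], P' = [16671/22585 -14607/22585; -14607/22585 80899/22585]

step 0: x̄ = F·x = [15, -13]
step 0: P̄ = F·P·Fᵀ + Q = [29 -21; -21 18]
step 0: y = z − H·x̄ = [-29]
step 0: S = H·P̄·Hᵀ + R = [119]
step 0: K = P̄·Hᵀ·S⁻¹ = [58/119; -6/17]
step 0: x' = x̄ + K·y = [103/119, -47/17]
step 0: P' = (I − K·H)·P̄ = [87/119 -9/17; -9/17 54/17]
step 1: x̄ = F·x = [-1296/119, 1193/119]
step 1: P̄ = F·P·Fᵀ + Q = [5557/119 -4869/119; -4869/119 4625/119]
step 1: y = z − H·x̄ = [2235/119]
step 1: S = H·P̄·Hᵀ + R = [22585/119]
step 1: K = P̄·Hᵀ·S⁻¹ = [11114/22585; -9738/22585]
step 1: x' = x̄ + K·y = [-7446/4517, 8705/4517]
step 1: P' = (I − K·H)·P̄ = [16671/22585 -14607/22585; -14607/22585 80899/22585]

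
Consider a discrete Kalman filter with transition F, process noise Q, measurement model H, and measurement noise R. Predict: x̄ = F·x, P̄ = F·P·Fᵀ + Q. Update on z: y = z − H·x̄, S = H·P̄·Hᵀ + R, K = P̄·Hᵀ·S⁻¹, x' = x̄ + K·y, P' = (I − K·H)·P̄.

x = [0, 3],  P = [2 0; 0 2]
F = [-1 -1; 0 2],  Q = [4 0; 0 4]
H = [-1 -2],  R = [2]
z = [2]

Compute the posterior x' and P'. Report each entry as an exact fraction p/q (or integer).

x' = [-3, 16/21]
P' = [8 -4; -4 52/21]

x̄ = F·x = [-3, 6]
P̄ = F·P·Fᵀ + Q = [8 -4; -4 12]
y = z − H·x̄ = [11]
S = H·P̄·Hᵀ + R = [42]
K = P̄·Hᵀ·S⁻¹ = [0; -10/21]
x' = x̄ + K·y = [-3, 16/21]
P' = (I − K·H)·P̄ = [8 -4; -4 52/21]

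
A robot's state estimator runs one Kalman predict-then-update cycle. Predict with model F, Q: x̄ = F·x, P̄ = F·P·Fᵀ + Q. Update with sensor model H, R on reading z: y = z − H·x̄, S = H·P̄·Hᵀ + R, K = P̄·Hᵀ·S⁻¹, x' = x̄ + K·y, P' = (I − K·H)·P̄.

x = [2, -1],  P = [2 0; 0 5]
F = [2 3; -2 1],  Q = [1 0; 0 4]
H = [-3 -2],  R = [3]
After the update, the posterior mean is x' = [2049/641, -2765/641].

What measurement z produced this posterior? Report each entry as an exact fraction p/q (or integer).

x̄ = F·x = [1, -5]
P̄ = F·P·Fᵀ + Q = [54 7; 7 17]
S = H·P̄·Hᵀ + R = [641]
K = P̄·Hᵀ·S⁻¹ = [-176/641; -55/641]
x' − x̄ = [1408/641, 440/641] = K·y
y = (KᵀK)⁻¹·Kᵀ·(x' − x̄) = [-8]
z = y + H·x̄ = [-8] + [7] = [-1]

z = [-1]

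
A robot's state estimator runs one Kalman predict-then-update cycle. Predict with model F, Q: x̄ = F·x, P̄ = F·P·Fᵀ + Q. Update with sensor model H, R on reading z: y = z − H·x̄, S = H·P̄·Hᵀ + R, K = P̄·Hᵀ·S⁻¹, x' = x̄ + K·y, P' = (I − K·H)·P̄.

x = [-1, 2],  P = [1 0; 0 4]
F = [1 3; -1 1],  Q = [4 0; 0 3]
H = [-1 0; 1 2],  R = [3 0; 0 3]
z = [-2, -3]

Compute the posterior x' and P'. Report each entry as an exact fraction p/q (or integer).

x' = [352/437, -618/437]
P' = [951/437 -381/437; -381/437 438/437]

x̄ = F·x = [5, 3]
P̄ = F·P·Fᵀ + Q = [41 11; 11 8]
y = z − H·x̄ = [3, -14]
S = H·P̄·Hᵀ + R = [44 -63; -63 120]
K = P̄·Hᵀ·S⁻¹ = [-317/437 63/437; 127/437 165/437]
x' = x̄ + K·y = [352/437, -618/437]
P' = (I − K·H)·P̄ = [951/437 -381/437; -381/437 438/437]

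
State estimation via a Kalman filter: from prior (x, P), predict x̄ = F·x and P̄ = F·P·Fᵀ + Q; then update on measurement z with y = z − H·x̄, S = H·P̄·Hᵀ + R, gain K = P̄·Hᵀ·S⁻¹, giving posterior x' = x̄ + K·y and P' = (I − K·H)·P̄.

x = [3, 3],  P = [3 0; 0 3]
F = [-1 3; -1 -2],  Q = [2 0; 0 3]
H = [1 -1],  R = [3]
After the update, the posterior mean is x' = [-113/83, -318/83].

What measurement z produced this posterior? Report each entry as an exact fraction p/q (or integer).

z = [2]

x̄ = F·x = [6, -9]
P̄ = F·P·Fᵀ + Q = [32 -15; -15 18]
S = H·P̄·Hᵀ + R = [83]
K = P̄·Hᵀ·S⁻¹ = [47/83; -33/83]
x' − x̄ = [-611/83, 429/83] = K·y
y = (KᵀK)⁻¹·Kᵀ·(x' − x̄) = [-13]
z = y + H·x̄ = [-13] + [15] = [2]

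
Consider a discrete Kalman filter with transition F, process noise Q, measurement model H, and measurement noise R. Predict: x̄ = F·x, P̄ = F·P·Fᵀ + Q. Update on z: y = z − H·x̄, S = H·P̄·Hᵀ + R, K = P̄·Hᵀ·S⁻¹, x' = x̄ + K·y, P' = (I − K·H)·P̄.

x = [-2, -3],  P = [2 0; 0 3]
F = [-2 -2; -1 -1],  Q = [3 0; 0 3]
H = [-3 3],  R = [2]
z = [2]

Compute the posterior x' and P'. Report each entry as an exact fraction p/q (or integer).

x̄ = F·x = [10, 5]
P̄ = F·P·Fᵀ + Q = [23 10; 10 8]
y = z − H·x̄ = [17]
S = H·P̄·Hᵀ + R = [101]
K = P̄·Hᵀ·S⁻¹ = [-39/101; -6/101]
x' = x̄ + K·y = [347/101, 403/101]
P' = (I − K·H)·P̄ = [802/101 776/101; 776/101 772/101]

x' = [347/101, 403/101]
P' = [802/101 776/101; 776/101 772/101]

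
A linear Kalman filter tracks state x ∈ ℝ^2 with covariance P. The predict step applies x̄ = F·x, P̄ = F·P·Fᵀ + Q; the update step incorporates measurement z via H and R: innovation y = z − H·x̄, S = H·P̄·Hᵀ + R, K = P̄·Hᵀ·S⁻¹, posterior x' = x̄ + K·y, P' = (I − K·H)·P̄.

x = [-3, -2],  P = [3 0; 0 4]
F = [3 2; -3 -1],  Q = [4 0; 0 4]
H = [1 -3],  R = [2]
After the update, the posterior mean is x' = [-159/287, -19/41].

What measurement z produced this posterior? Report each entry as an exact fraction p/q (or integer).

x̄ = F·x = [-13, 11]
P̄ = F·P·Fᵀ + Q = [47 -35; -35 35]
S = H·P̄·Hᵀ + R = [574]
K = P̄·Hᵀ·S⁻¹ = [76/287; -10/41]
x' − x̄ = [3572/287, -470/41] = K·y
y = (KᵀK)⁻¹·Kᵀ·(x' − x̄) = [47]
z = y + H·x̄ = [47] + [-46] = [1]

z = [1]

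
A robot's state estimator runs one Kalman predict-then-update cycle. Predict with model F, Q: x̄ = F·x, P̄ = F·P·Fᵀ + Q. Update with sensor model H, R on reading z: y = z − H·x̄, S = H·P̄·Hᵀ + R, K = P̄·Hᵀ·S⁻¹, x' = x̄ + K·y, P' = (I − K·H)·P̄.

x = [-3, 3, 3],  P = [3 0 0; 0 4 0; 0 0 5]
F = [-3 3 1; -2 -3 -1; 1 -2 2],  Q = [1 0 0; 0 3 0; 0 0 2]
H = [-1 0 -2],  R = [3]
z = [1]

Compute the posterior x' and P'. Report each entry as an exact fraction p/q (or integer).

x' = [166/9, -47/9, -86/9]
P' = [9407/144 -3151/144 -4669/144; -3151/144 8015/144 1565/144; -4669/144 1565/144 2423/144]

x̄ = F·x = [21, -6, -3]
P̄ = F·P·Fᵀ + Q = [69 -23 -23; -23 56 8; -23 8 41]
y = z − H·x̄ = [16]
S = H·P̄·Hᵀ + R = [144]
K = P̄·Hᵀ·S⁻¹ = [-23/144; 7/144; -59/144]
x' = x̄ + K·y = [166/9, -47/9, -86/9]
P' = (I − K·H)·P̄ = [9407/144 -3151/144 -4669/144; -3151/144 8015/144 1565/144; -4669/144 1565/144 2423/144]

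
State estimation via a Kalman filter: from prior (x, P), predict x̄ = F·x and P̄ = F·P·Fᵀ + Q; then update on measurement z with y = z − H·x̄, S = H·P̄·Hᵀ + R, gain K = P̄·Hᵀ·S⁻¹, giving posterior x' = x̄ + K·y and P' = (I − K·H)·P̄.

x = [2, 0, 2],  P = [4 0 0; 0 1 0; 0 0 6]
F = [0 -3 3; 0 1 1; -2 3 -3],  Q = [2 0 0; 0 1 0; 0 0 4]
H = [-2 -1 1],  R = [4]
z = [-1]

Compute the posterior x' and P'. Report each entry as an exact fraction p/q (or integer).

x' = [-602/697, 175/697, -1818/697]
P' = [2041/697 -569/697 2681/697; -569/697 2767/697 1417/697; 2681/697 1417/697 7675/697]

x̄ = F·x = [6, 2, -10]
P̄ = F·P·Fᵀ + Q = [65 15 -63; 15 8 -15; -63 -15 83]
y = z − H·x̄ = [23]
S = H·P̄·Hᵀ + R = [697]
K = P̄·Hᵀ·S⁻¹ = [-208/697; -53/697; 224/697]
x' = x̄ + K·y = [-602/697, 175/697, -1818/697]
P' = (I − K·H)·P̄ = [2041/697 -569/697 2681/697; -569/697 2767/697 1417/697; 2681/697 1417/697 7675/697]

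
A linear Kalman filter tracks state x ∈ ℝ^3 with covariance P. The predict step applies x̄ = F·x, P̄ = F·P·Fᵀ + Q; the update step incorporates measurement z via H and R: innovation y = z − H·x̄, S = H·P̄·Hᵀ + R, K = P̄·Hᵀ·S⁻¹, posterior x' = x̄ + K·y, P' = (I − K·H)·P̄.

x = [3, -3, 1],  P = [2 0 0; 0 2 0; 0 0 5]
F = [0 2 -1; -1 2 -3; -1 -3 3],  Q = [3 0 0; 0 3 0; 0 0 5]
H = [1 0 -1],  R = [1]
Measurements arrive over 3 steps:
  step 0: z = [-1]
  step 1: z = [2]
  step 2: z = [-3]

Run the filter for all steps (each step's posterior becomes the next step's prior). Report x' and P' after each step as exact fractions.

step 0: x' = [-114/47, -174/47, -62/47], P' = [407/141 -37/47 364/141; -37/47 698/47 -63/47; 364/141 -63/47 461/141]
step 1: x' = [2385/3247, 48305/6494, -7969/6494], P' = [38179/16235 -36021/32470 63819/32470; -36021/32470 1542199/64940 -103151/64940; 63819/32470 -103151/64940 167359/64940]
step 2: x' = [-81209243/44354411, -125859285/44354411, 48877460/44354411], P' = [104179670/44354411 -37975653/44354411 86824183/44354411; -37975653/44354411 889052238/44354411 -57969472/44354411; 86824183/44354411 -57969472/44354411 113758167/44354411]

step 0: x̄ = F·x = [-7, -12, 9]
step 0: P̄ = F·P·Fᵀ + Q = [16 23 -27; 23 58 -55; -27 -55 70]
step 0: y = z − H·x̄ = [15]
step 0: S = H·P̄·Hᵀ + R = [141]
step 0: K = P̄·Hᵀ·S⁻¹ = [43/141; 26/47; -97/141]
step 0: x' = x̄ + K·y = [-114/47, -174/47, -62/47]
step 0: P' = (I − K·H)·P̄ = [407/141 -37/47 364/141; -37/47 698/47 -63/47; 364/141 -63/47 461/141]
step 1: x̄ = F·x = [-286/47, -48/47, 450/47]
step 1: P̄ = F·P·Fᵀ + Q = [10016/141 11857/141 -15062/141; 11857/141 18251/141 -19252/141; -15062/141 -19252/141 24659/141]
step 1: y = z − H·x̄ = [830/47]
step 1: S = H·P̄·Hᵀ + R = [64940/141]
step 1: K = P̄·Hᵀ·S⁻¹ = [12539/32470; 31109/64940; -39721/64940]
step 1: x' = x̄ + K·y = [2385/3247, 48305/6494, -7969/6494]
step 1: P' = (I − K·H)·P̄ = [38179/16235 -36021/32470 63819/32470; -36021/32470 1542199/64940 -103151/64940; 63819/32470 -103151/64940 167359/64940]
step 2: x̄ = F·x = [104579/6494, 115747/6494, -86796/3247]
step 2: P̄ = F·P·Fᵀ + Q = [6943579/64940 7767803/64940 -2602977/16235; 7767803/64940 10314371/64940 -3056504/16235; -2602977/16235 -3056504/16235 4130519/16235]
step 2: y = z − H·x̄ = [-17509/382]
step 2: S = H·P̄·Hᵀ + R = [2609083/3820]
step 2: K = P̄·Hᵀ·S⁻¹ = [1020911/2609083; 1176107/2609083; -1584352/2609083]
step 2: x' = x̄ + K·y = [-81209243/44354411, -125859285/44354411, 48877460/44354411]
step 2: P' = (I − K·H)·P̄ = [104179670/44354411 -37975653/44354411 86824183/44354411; -37975653/44354411 889052238/44354411 -57969472/44354411; 86824183/44354411 -57969472/44354411 113758167/44354411]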